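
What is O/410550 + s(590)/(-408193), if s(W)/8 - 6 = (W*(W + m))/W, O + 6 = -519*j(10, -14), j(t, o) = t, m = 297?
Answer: -842323338/27930606025 ≈ -0.030158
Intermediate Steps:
O = -5196 (O = -6 - 519*10 = -6 - 5190 = -5196)
s(W) = 2424 + 8*W (s(W) = 48 + 8*((W*(W + 297))/W) = 48 + 8*((W*(297 + W))/W) = 48 + 8*(297 + W) = 48 + (2376 + 8*W) = 2424 + 8*W)
O/410550 + s(590)/(-408193) = -5196/410550 + (2424 + 8*590)/(-408193) = -5196*1/410550 + (2424 + 4720)*(-1/408193) = -866/68425 + 7144*(-1/408193) = -866/68425 - 7144/408193 = -842323338/27930606025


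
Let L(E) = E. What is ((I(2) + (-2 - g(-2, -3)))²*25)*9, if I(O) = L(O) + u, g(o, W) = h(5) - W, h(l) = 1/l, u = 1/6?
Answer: 8281/4 ≈ 2070.3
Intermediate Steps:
u = ⅙ ≈ 0.16667
g(o, W) = ⅕ - W (g(o, W) = 1/5 - W = ⅕ - W)
I(O) = ⅙ + O (I(O) = O + ⅙ = ⅙ + O)
((I(2) + (-2 - g(-2, -3)))²*25)*9 = (((⅙ + 2) + (-2 - (⅕ - 1*(-3))))²*25)*9 = ((13/6 + (-2 - (⅕ + 3)))²*25)*9 = ((13/6 + (-2 - 1*16/5))²*25)*9 = ((13/6 + (-2 - 16/5))²*25)*9 = ((13/6 - 26/5)²*25)*9 = ((-91/30)²*25)*9 = ((8281/900)*25)*9 = (8281/36)*9 = 8281/4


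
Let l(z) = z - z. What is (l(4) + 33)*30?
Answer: 990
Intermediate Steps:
l(z) = 0
(l(4) + 33)*30 = (0 + 33)*30 = 33*30 = 990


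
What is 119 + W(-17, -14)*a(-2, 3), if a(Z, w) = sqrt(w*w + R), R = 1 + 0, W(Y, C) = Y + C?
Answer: 119 - 31*sqrt(10) ≈ 20.969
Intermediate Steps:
W(Y, C) = C + Y
R = 1
a(Z, w) = sqrt(1 + w**2) (a(Z, w) = sqrt(w*w + 1) = sqrt(w**2 + 1) = sqrt(1 + w**2))
119 + W(-17, -14)*a(-2, 3) = 119 + (-14 - 17)*sqrt(1 + 3**2) = 119 - 31*sqrt(1 + 9) = 119 - 31*sqrt(10)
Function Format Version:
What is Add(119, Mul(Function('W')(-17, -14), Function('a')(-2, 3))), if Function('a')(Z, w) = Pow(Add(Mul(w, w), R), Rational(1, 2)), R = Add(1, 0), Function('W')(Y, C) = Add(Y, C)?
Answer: Add(119, Mul(-31, Pow(10, Rational(1, 2)))) ≈ 20.969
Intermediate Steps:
Function('W')(Y, C) = Add(C, Y)
R = 1
Function('a')(Z, w) = Pow(Add(1, Pow(w, 2)), Rational(1, 2)) (Function('a')(Z, w) = Pow(Add(Mul(w, w), 1), Rational(1, 2)) = Pow(Add(Pow(w, 2), 1), Rational(1, 2)) = Pow(Add(1, Pow(w, 2)), Rational(1, 2)))
Add(119, Mul(Function('W')(-17, -14), Function('a')(-2, 3))) = Add(119, Mul(Add(-14, -17), Pow(Add(1, Pow(3, 2)), Rational(1, 2)))) = Add(119, Mul(-31, Pow(Add(1, 9), Rational(1, 2)))) = Add(119, Mul(-31, Pow(10, Rational(1, 2))))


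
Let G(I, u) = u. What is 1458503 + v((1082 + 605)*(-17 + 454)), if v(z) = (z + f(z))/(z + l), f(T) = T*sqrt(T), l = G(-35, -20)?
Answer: 1075207690316/737199 + 737219*sqrt(737219)/737199 ≈ 1.4594e+6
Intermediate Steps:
l = -20
f(T) = T**(3/2)
v(z) = (z + z**(3/2))/(-20 + z) (v(z) = (z + z**(3/2))/(z - 20) = (z + z**(3/2))/(-20 + z))
1458503 + v((1082 + 605)*(-17 + 454)) = 1458503 + ((1082 + 605)*(-17 + 454) + ((1082 + 605)*(-17 + 454))**(3/2))/(-20 + (1082 + 605)*(-17 + 454)) = 1458503 + (1687*437 + (1687*437)**(3/2))/(-20 + 1687*437) = 1458503 + (737219 + 737219**(3/2))/(-20 + 737219) = 1458503 + (737219 + 737219*sqrt(737219))/737199 = 1458503 + (737219/737199 + 737219*sqrt(737219)/737199) = 1075207690316/737199 + 737219*sqrt(737219)/737199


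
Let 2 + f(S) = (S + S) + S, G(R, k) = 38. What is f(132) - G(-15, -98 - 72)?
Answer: 356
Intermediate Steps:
f(S) = -2 + 3*S (f(S) = -2 + ((S + S) + S) = -2 + (2*S + S) = -2 + 3*S)
f(132) - G(-15, -98 - 72) = (-2 + 3*132) - 1*38 = (-2 + 396) - 38 = 394 - 38 = 356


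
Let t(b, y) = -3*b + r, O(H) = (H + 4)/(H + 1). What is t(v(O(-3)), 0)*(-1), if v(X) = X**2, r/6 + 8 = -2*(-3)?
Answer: 51/4 ≈ 12.750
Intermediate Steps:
r = -12 (r = -48 + 6*(-2*(-3)) = -48 + 6*6 = -48 + 36 = -12)
O(H) = (4 + H)/(1 + H)
t(b, y) = -12 - 3*b (t(b, y) = -3*b - 12 = -12 - 3*b)
t(v(O(-3)), 0)*(-1) = (-12 - 3*(4 - 3)**2/(1 - 3)**2)*(-1) = (-12 - 3*(1/(-2))**2)*(-1) = (-12 - 3*(-1/2*1)**2)*(-1) = (-12 - 3*(-1/2)**2)*(-1) = (-12 - 3*1/4)*(-1) = (-12 - 3/4)*(-1) = -51/4*(-1) = 51/4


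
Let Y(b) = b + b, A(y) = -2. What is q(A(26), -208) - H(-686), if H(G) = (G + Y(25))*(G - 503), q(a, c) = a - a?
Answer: -756204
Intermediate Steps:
q(a, c) = 0
Y(b) = 2*b
H(G) = (-503 + G)*(50 + G) (H(G) = (G + 2*25)*(G - 503) = (G + 50)*(-503 + G) = (50 + G)*(-503 + G) = (-503 + G)*(50 + G))
q(A(26), -208) - H(-686) = 0 - (-25150 + (-686)² - 453*(-686)) = 0 - (-25150 + 470596 + 310758) = 0 - 1*756204 = 0 - 756204 = -756204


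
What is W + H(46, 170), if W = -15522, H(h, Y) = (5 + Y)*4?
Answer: -14822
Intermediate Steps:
H(h, Y) = 20 + 4*Y
W + H(46, 170) = -15522 + (20 + 4*170) = -15522 + (20 + 680) = -15522 + 700 = -14822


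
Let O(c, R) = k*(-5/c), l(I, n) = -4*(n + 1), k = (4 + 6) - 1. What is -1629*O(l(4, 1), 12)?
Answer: -73305/8 ≈ -9163.1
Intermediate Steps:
k = 9 (k = 10 - 1 = 9)
l(I, n) = -4 - 4*n (l(I, n) = -4*(1 + n) = -4 - 4*n)
O(c, R) = -45/c (O(c, R) = 9*(-5/c) = -45/c)
-1629*O(l(4, 1), 12) = -(-73305)/(-4 - 4*1) = -(-73305)/(-4 - 4) = -(-73305)/(-8) = -(-73305)*(-1)/8 = -1629*45/8 = -73305/8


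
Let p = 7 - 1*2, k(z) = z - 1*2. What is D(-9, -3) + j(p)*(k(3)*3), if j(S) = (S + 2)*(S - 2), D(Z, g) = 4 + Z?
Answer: 58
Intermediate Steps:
k(z) = -2 + z (k(z) = z - 2 = -2 + z)
p = 5 (p = 7 - 2 = 5)
j(S) = (-2 + S)*(2 + S) (j(S) = (2 + S)*(-2 + S) = (-2 + S)*(2 + S))
D(-9, -3) + j(p)*(k(3)*3) = (4 - 9) + (-4 + 5²)*((-2 + 3)*3) = -5 + (-4 + 25)*(1*3) = -5 + 21*3 = -5 + 63 = 58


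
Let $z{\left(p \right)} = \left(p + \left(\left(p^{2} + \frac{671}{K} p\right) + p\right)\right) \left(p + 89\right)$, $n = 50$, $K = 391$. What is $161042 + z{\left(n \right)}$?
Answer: $\frac{208938272}{391} \approx 5.3437 \cdot 10^{5}$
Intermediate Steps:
$z{\left(p \right)} = \left(89 + p\right) \left(p^{2} + \frac{1453 p}{391}\right)$ ($z{\left(p \right)} = \left(p + \left(\left(p^{2} + \frac{671}{391} p\right) + p\right)\right) \left(p + 89\right) = \left(p + \left(\left(p^{2} + 671 \cdot \frac{1}{391} p\right) + p\right)\right) \left(89 + p\right) = \left(p + \left(\left(p^{2} + \frac{671 p}{391}\right) + p\right)\right) \left(89 + p\right) = \left(p + \left(p^{2} + \frac{1062 p}{391}\right)\right) \left(89 + p\right) = \left(p^{2} + \frac{1453 p}{391}\right) \left(89 + p\right) = \left(89 + p\right) \left(p^{2} + \frac{1453 p}{391}\right)$)
$161042 + z{\left(n \right)} = 161042 + \frac{1}{391} \cdot 50 \left(129317 + 391 \cdot 50^{2} + 36252 \cdot 50\right) = 161042 + \frac{1}{391} \cdot 50 \left(129317 + 391 \cdot 2500 + 1812600\right) = 161042 + \frac{1}{391} \cdot 50 \left(129317 + 977500 + 1812600\right) = 161042 + \frac{1}{391} \cdot 50 \cdot 2919417 = 161042 + \frac{145970850}{391} = \frac{208938272}{391}$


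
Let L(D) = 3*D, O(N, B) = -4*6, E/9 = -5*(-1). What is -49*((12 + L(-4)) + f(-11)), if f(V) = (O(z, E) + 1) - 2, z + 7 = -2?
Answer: 1225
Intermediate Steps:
z = -9 (z = -7 - 2 = -9)
E = 45 (E = 9*(-5*(-1)) = 9*5 = 45)
O(N, B) = -24
f(V) = -25 (f(V) = (-24 + 1) - 2 = -23 - 2 = -25)
-49*((12 + L(-4)) + f(-11)) = -49*((12 + 3*(-4)) - 25) = -49*((12 - 12) - 25) = -49*(0 - 25) = -49*(-25) = 1225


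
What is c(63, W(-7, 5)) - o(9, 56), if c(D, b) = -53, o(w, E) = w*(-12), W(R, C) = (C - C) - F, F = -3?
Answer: 55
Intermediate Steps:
W(R, C) = 3 (W(R, C) = (C - C) - 1*(-3) = 0 + 3 = 3)
o(w, E) = -12*w
c(63, W(-7, 5)) - o(9, 56) = -53 - (-12)*9 = -53 - 1*(-108) = -53 + 108 = 55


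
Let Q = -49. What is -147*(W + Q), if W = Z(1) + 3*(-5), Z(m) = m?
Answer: 9261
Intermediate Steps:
W = -14 (W = 1 + 3*(-5) = 1 - 15 = -14)
-147*(W + Q) = -147*(-14 - 49) = -147*(-63) = 9261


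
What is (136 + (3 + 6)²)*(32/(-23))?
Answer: -6944/23 ≈ -301.91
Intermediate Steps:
(136 + (3 + 6)²)*(32/(-23)) = (136 + 9²)*(32*(-1/23)) = (136 + 81)*(-32/23) = 217*(-32/23) = -6944/23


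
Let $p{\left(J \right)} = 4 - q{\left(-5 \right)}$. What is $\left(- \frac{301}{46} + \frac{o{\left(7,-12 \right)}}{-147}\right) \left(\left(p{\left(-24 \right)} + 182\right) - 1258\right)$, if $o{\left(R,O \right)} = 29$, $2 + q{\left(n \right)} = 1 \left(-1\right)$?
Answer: $\frac{48726089}{6762} \approx 7205.9$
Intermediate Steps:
$q{\left(n \right)} = -3$ ($q{\left(n \right)} = -2 + 1 \left(-1\right) = -2 - 1 = -3$)
$p{\left(J \right)} = 7$ ($p{\left(J \right)} = 4 - -3 = 4 + 3 = 7$)
$\left(- \frac{301}{46} + \frac{o{\left(7,-12 \right)}}{-147}\right) \left(\left(p{\left(-24 \right)} + 182\right) - 1258\right) = \left(- \frac{301}{46} + \frac{29}{-147}\right) \left(\left(7 + 182\right) - 1258\right) = \left(\left(-301\right) \frac{1}{46} + 29 \left(- \frac{1}{147}\right)\right) \left(189 - 1258\right) = \left(- \frac{301}{46} - \frac{29}{147}\right) \left(-1069\right) = \left(- \frac{45581}{6762}\right) \left(-1069\right) = \frac{48726089}{6762}$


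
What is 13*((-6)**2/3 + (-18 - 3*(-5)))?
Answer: 117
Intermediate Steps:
13*((-6)**2/3 + (-18 - 3*(-5))) = 13*(36*(1/3) + (-18 + 15)) = 13*(12 - 3) = 13*9 = 117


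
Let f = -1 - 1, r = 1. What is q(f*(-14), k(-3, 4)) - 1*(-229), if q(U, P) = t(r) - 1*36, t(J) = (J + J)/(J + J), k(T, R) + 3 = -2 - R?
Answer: 194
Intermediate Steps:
f = -2
k(T, R) = -5 - R (k(T, R) = -3 + (-2 - R) = -5 - R)
t(J) = 1 (t(J) = (2*J)/((2*J)) = (2*J)*(1/(2*J)) = 1)
q(U, P) = -35 (q(U, P) = 1 - 1*36 = 1 - 36 = -35)
q(f*(-14), k(-3, 4)) - 1*(-229) = -35 - 1*(-229) = -35 + 229 = 194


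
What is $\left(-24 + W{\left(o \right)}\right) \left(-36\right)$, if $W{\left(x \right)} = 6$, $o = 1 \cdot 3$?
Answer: $648$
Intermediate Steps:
$o = 3$
$\left(-24 + W{\left(o \right)}\right) \left(-36\right) = \left(-24 + 6\right) \left(-36\right) = \left(-18\right) \left(-36\right) = 648$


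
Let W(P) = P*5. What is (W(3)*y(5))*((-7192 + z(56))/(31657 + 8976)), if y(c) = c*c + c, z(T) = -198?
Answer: -3325500/40633 ≈ -81.842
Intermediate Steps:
W(P) = 5*P
y(c) = c + c² (y(c) = c² + c = c + c²)
(W(3)*y(5))*((-7192 + z(56))/(31657 + 8976)) = ((5*3)*(5*(1 + 5)))*((-7192 - 198)/(31657 + 8976)) = (15*(5*6))*(-7390/40633) = (15*30)*(-7390*1/40633) = 450*(-7390/40633) = -3325500/40633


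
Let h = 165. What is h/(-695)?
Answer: -33/139 ≈ -0.23741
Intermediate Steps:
h/(-695) = 165/(-695) = 165*(-1/695) = -33/139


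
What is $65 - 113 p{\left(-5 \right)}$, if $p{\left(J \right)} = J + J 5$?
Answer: $3455$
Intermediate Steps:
$p{\left(J \right)} = 6 J$ ($p{\left(J \right)} = J + 5 J = 6 J$)
$65 - 113 p{\left(-5 \right)} = 65 - 113 \cdot 6 \left(-5\right) = 65 - -3390 = 65 + 3390 = 3455$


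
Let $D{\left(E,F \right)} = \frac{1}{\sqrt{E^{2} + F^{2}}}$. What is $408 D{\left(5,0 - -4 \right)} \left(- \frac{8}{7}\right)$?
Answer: $- \frac{3264 \sqrt{41}}{287} \approx -72.822$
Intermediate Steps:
$D{\left(E,F \right)} = \frac{1}{\sqrt{E^{2} + F^{2}}}$
$408 D{\left(5,0 - -4 \right)} \left(- \frac{8}{7}\right) = 408 \frac{\left(-8\right) \frac{1}{7}}{\sqrt{5^{2} + \left(0 - -4\right)^{2}}} = 408 \frac{\left(-8\right) \frac{1}{7}}{\sqrt{25 + \left(0 + 4\right)^{2}}} = 408 \frac{1}{\sqrt{25 + 4^{2}}} \left(- \frac{8}{7}\right) = 408 \frac{1}{\sqrt{25 + 16}} \left(- \frac{8}{7}\right) = 408 \frac{1}{\sqrt{41}} \left(- \frac{8}{7}\right) = 408 \frac{\sqrt{41}}{41} \left(- \frac{8}{7}\right) = 408 \left(- \frac{8 \sqrt{41}}{287}\right) = - \frac{3264 \sqrt{41}}{287}$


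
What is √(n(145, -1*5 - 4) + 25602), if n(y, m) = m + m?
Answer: 4*√1599 ≈ 159.95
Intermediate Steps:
n(y, m) = 2*m
√(n(145, -1*5 - 4) + 25602) = √(2*(-1*5 - 4) + 25602) = √(2*(-5 - 4) + 25602) = √(2*(-9) + 25602) = √(-18 + 25602) = √25584 = 4*√1599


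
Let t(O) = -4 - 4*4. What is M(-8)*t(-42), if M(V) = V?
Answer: 160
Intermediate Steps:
t(O) = -20 (t(O) = -4 - 16 = -20)
M(-8)*t(-42) = -8*(-20) = 160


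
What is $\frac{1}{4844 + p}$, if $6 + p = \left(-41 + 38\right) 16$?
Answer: $\frac{1}{4790} \approx 0.00020877$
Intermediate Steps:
$p = -54$ ($p = -6 + \left(-41 + 38\right) 16 = -6 - 48 = -54$)
$\frac{1}{4844 + p} = \frac{1}{4844 - 54} = \frac{1}{4790}$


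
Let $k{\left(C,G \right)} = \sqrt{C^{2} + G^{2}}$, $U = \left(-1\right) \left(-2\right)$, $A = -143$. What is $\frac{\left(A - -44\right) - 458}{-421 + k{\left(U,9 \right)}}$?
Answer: $\frac{234497}{177156} + \frac{557 \sqrt{85}}{177156} \approx 1.3527$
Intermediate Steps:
$U = 2$
$\frac{\left(A - -44\right) - 458}{-421 + k{\left(U,9 \right)}} = \frac{\left(-143 - -44\right) - 458}{-421 + \sqrt{2^{2} + 9^{2}}} = \frac{\left(-143 + 44\right) - 458}{-421 + \sqrt{4 + 81}} = \frac{-99 - 458}{-421 + \sqrt{85}} = - \frac{557}{-421 + \sqrt{85}}$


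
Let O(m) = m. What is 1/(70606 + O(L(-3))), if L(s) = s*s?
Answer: 1/70615 ≈ 1.4161e-5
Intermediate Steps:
L(s) = s²
1/(70606 + O(L(-3))) = 1/(70606 + (-3)²) = 1/(70606 + 9) = 1/70615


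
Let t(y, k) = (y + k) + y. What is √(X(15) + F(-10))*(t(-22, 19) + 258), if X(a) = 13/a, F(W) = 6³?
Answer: 233*√48795/15 ≈ 3431.3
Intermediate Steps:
F(W) = 216
t(y, k) = k + 2*y (t(y, k) = (k + y) + y = k + 2*y)
√(X(15) + F(-10))*(t(-22, 19) + 258) = √(13/15 + 216)*((19 + 2*(-22)) + 258) = √(13*(1/15) + 216)*((19 - 44) + 258) = √(13/15 + 216)*(-25 + 258) = √(3253/15)*233 = (√48795/15)*233 = 233*√48795/15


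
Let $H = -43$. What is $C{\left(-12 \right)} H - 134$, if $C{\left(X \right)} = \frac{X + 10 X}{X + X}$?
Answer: $- \frac{741}{2} \approx -370.5$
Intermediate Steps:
$C{\left(X \right)} = \frac{11}{2}$ ($C{\left(X \right)} = \frac{11 X}{2 X} = 11 X \frac{1}{2 X} = \frac{11}{2}$)
$C{\left(-12 \right)} H - 134 = \frac{11}{2} \left(-43\right) - 134 = - \frac{473}{2} - 134 = - \frac{741}{2}$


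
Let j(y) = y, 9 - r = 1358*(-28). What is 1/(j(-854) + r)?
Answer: 1/37179 ≈ 2.6897e-5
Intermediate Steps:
r = 38033 (r = 9 - 1358*(-28) = 9 - 1*(-38024) = 9 + 38024 = 38033)
1/(j(-854) + r) = 1/(-854 + 38033) = 1/37179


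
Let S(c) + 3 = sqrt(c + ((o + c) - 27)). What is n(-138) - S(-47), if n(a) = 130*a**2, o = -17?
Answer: 2475723 - I*sqrt(138) ≈ 2.4757e+6 - 11.747*I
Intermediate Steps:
S(c) = -3 + sqrt(-44 + 2*c) (S(c) = -3 + sqrt(c + ((-17 + c) - 27)) = -3 + sqrt(c + (-44 + c)) = -3 + sqrt(-44 + 2*c))
n(-138) - S(-47) = 130*(-138)**2 - (-3 + sqrt(-44 + 2*(-47))) = 130*19044 - (-3 + sqrt(-44 - 94)) = 2475720 - (-3 + sqrt(-138)) = 2475720 - (-3 + I*sqrt(138)) = 2475720 + (3 - I*sqrt(138)) = 2475723 - I*sqrt(138)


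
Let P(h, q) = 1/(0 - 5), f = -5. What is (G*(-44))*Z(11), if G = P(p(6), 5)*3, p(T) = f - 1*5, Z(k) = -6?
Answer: -792/5 ≈ -158.40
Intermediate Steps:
p(T) = -10 (p(T) = -5 - 1*5 = -5 - 5 = -10)
P(h, q) = -1/5 (P(h, q) = 1/(-5) = -1/5)
G = -3/5 (G = -1/5*3 = -3/5 ≈ -0.60000)
(G*(-44))*Z(11) = -3/5*(-44)*(-6) = (132/5)*(-6) = -792/5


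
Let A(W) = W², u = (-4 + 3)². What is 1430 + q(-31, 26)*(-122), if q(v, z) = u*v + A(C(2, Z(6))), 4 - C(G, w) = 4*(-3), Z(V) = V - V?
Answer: -26020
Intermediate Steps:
Z(V) = 0
C(G, w) = 16 (C(G, w) = 4 - 4*(-3) = 4 - 1*(-12) = 4 + 12 = 16)
u = 1 (u = (-1)² = 1)
q(v, z) = 256 + v (q(v, z) = 1*v + 16² = v + 256 = 256 + v)
1430 + q(-31, 26)*(-122) = 1430 + (256 - 31)*(-122) = 1430 + 225*(-122) = 1430 - 27450 = -26020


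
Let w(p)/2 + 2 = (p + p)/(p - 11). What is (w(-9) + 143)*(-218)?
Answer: -153472/5 ≈ -30694.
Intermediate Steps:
w(p) = -4 + 4*p/(-11 + p) (w(p) = -4 + 2*((p + p)/(p - 11)) = -4 + 2*((2*p)/(-11 + p)) = -4 + 2*(2*p/(-11 + p)) = -4 + 4*p/(-11 + p))
(w(-9) + 143)*(-218) = (44/(-11 - 9) + 143)*(-218) = (44/(-20) + 143)*(-218) = (44*(-1/20) + 143)*(-218) = (-11/5 + 143)*(-218) = (704/5)*(-218) = -153472/5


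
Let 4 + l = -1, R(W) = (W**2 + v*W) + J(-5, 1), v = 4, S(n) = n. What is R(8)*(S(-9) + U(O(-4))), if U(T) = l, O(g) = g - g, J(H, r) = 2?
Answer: -1372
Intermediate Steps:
O(g) = 0
R(W) = 2 + W**2 + 4*W (R(W) = (W**2 + 4*W) + 2 = 2 + W**2 + 4*W)
l = -5 (l = -4 - 1 = -5)
U(T) = -5
R(8)*(S(-9) + U(O(-4))) = (2 + 8**2 + 4*8)*(-9 - 5) = (2 + 64 + 32)*(-14) = 98*(-14) = -1372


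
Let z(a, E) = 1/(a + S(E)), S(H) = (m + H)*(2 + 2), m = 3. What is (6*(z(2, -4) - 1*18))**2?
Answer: 12321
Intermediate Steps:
S(H) = 12 + 4*H (S(H) = (3 + H)*(2 + 2) = (3 + H)*4 = 12 + 4*H)
z(a, E) = 1/(12 + a + 4*E) (z(a, E) = 1/(a + (12 + 4*E)) = 1/(12 + a + 4*E))
(6*(z(2, -4) - 1*18))**2 = (6*(1/(12 + 2 + 4*(-4)) - 1*18))**2 = (6*(1/(12 + 2 - 16) - 18))**2 = (6*(1/(-2) - 18))**2 = (6*(-1/2 - 18))**2 = (6*(-37/2))**2 = (-111)**2 = 12321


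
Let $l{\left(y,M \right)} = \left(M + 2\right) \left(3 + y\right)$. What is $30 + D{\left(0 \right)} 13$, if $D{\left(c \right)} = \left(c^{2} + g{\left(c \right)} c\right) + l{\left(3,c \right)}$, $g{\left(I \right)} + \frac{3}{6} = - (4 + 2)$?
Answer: $186$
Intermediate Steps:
$g{\left(I \right)} = - \frac{13}{2}$ ($g{\left(I \right)} = - \frac{1}{2} - \left(4 + 2\right) = - \frac{1}{2} - 6 = - \frac{13}{2}$)
$l{\left(y,M \right)} = \left(2 + M\right) \left(3 + y\right)$
$D{\left(c \right)} = 12 + c^{2} - \frac{c}{2}$ ($D{\left(c \right)} = \left(c^{2} - \frac{13 c}{2}\right) + \left(6 + 2 \cdot 3 + 3 c + c 3\right) = \left(c^{2} - \frac{13 c}{2}\right) + \left(6 + 6 + 3 c + 3 c\right) = \left(c^{2} - \frac{13 c}{2}\right) + \left(12 + 6 c\right) = 12 + c^{2} - \frac{c}{2}$)
$30 + D{\left(0 \right)} 13 = 30 + \left(12 + 0^{2} - 0\right) 13 = 30 + \left(12 + 0 + 0\right) 13 = 30 + 12 \cdot 13 = 30 + 156 = 186$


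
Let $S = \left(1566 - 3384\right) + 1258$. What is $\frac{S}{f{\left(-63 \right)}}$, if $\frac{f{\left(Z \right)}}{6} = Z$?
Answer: $\frac{40}{27} \approx 1.4815$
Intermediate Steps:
$f{\left(Z \right)} = 6 Z$
$S = -560$ ($S = -1818 + 1258 = -560$)
$\frac{S}{f{\left(-63 \right)}} = - \frac{560}{6 \left(-63\right)} = - \frac{560}{-378} = \left(-560\right) \left(- \frac{1}{378}\right) = \frac{40}{27}$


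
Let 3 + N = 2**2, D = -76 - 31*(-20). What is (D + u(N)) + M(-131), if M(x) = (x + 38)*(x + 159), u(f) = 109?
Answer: -1951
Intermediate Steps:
D = 544 (D = -76 + 620 = 544)
N = 1 (N = -3 + 2**2 = -3 + 4 = 1)
M(x) = (38 + x)*(159 + x)
(D + u(N)) + M(-131) = (544 + 109) + (6042 + (-131)**2 + 197*(-131)) = 653 + (6042 + 17161 - 25807) = 653 - 2604 = -1951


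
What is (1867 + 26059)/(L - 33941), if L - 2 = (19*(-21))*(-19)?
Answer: -13963/13179 ≈ -1.0595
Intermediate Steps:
L = 7583 (L = 2 + (19*(-21))*(-19) = 2 - 399*(-19) = 2 + 7581 = 7583)
(1867 + 26059)/(L - 33941) = (1867 + 26059)/(7583 - 33941) = 27926/(-26358) = 27926*(-1/26358) = -13963/13179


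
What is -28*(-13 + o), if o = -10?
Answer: 644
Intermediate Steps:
-28*(-13 + o) = -28*(-13 - 10) = -28*(-23) = 644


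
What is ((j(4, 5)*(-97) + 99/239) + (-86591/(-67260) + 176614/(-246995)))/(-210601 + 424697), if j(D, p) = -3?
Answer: 231865330437679/170012743144762560 ≈ 0.0013638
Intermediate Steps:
((j(4, 5)*(-97) + 99/239) + (-86591/(-67260) + 176614/(-246995)))/(-210601 + 424697) = ((-3*(-97) + 99/239) + (-86591/(-67260) + 176614/(-246995)))/(-210601 + 424697) = ((291 + 99*(1/239)) + (-86591*(-1/67260) + 176614*(-1/246995)))/214096 = ((291 + 99/239) + (86591/67260 - 176614/246995))*(1/214096) = (69648/239 + 1901697281/3322576740)*(1/214096) = (231865330437679/794095840860)*(1/214096) = 231865330437679/170012743144762560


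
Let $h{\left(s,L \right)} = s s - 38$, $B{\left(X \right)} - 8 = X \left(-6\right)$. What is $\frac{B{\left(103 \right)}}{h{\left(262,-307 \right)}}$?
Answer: $- \frac{305}{34303} \approx -0.0088913$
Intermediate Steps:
$B{\left(X \right)} = 8 - 6 X$ ($B{\left(X \right)} = 8 + X \left(-6\right) = 8 - 6 X$)
$h{\left(s,L \right)} = -38 + s^{2}$ ($h{\left(s,L \right)} = s^{2} - 38 = -38 + s^{2}$)
$\frac{B{\left(103 \right)}}{h{\left(262,-307 \right)}} = \frac{8 - 618}{-38 + 262^{2}} = \frac{8 - 618}{-38 + 68644} = - \frac{610}{68606} = \left(-610\right) \frac{1}{68606} = - \frac{305}{34303}$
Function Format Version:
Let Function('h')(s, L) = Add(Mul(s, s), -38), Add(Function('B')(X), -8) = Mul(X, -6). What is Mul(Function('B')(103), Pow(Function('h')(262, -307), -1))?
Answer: Rational(-305, 34303) ≈ -0.0088913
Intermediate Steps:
Function('B')(X) = Add(8, Mul(-6, X)) (Function('B')(X) = Add(8, Mul(X, -6)) = Add(8, Mul(-6, X)))
Function('h')(s, L) = Add(-38, Pow(s, 2)) (Function('h')(s, L) = Add(Pow(s, 2), -38) = Add(-38, Pow(s, 2)))
Mul(Function('B')(103), Pow(Function('h')(262, -307), -1)) = Mul(Add(8, Mul(-6, 103)), Pow(Add(-38, Pow(262, 2)), -1)) = Mul(Add(8, -618), Pow(Add(-38, 68644), -1)) = Mul(-610, Pow(68606, -1)) = Mul(-610, Rational(1, 68606)) = Rational(-305, 34303)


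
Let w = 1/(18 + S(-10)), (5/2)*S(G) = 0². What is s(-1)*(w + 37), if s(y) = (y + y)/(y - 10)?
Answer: 667/99 ≈ 6.7374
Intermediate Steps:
S(G) = 0 (S(G) = (⅖)*0² = (⅖)*0 = 0)
s(y) = 2*y/(-10 + y) (s(y) = (2*y)/(-10 + y) = 2*y/(-10 + y))
w = 1/18 (w = 1/(18 + 0) = 1/18 ≈ 0.055556)
s(-1)*(w + 37) = (2*(-1)/(-10 - 1))*(1/18 + 37) = (2*(-1)/(-11))*(667/18) = (2*(-1)*(-1/11))*(667/18) = (2/11)*(667/18) = 667/99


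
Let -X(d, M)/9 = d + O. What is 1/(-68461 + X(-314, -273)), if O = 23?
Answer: -1/65842 ≈ -1.5188e-5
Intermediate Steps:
X(d, M) = -207 - 9*d (X(d, M) = -9*(d + 23) = -9*(23 + d) = -207 - 9*d)
1/(-68461 + X(-314, -273)) = 1/(-68461 + (-207 - 9*(-314))) = 1/(-68461 + (-207 + 2826)) = 1/(-68461 + 2619) = 1/(-65842) = -1/65842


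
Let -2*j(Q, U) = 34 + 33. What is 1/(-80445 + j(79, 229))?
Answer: -2/160957 ≈ -1.2426e-5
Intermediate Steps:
j(Q, U) = -67/2 (j(Q, U) = -(34 + 33)/2 = -½*67 = -67/2)
1/(-80445 + j(79, 229)) = 1/(-80445 - 67/2) = 1/(-160957/2) = -2/160957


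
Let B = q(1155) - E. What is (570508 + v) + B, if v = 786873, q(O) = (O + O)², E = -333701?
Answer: 7027182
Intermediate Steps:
q(O) = 4*O² (q(O) = (2*O)² = 4*O²)
B = 5669801 (B = 4*1155² - 1*(-333701) = 4*1334025 + 333701 = 5336100 + 333701 = 5669801)
(570508 + v) + B = (570508 + 786873) + 5669801 = 1357381 + 5669801 = 7027182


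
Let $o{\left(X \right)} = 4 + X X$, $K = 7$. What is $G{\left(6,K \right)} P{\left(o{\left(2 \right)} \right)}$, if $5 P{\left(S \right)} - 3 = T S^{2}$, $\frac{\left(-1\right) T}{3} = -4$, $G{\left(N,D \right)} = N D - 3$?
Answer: $\frac{30069}{5} \approx 6013.8$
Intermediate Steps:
$o{\left(X \right)} = 4 + X^{2}$
$G{\left(N,D \right)} = -3 + D N$ ($G{\left(N,D \right)} = D N - 3 = -3 + D N$)
$T = 12$ ($T = \left(-3\right) \left(-4\right) = 12$)
$P{\left(S \right)} = \frac{3}{5} + \frac{12 S^{2}}{5}$
$G{\left(6,K \right)} P{\left(o{\left(2 \right)} \right)} = \left(-3 + 7 \cdot 6\right) \left(\frac{3}{5} + \frac{12 \left(4 + 2^{2}\right)^{2}}{5}\right) = \left(-3 + 42\right) \left(\frac{3}{5} + \frac{12 \left(4 + 4\right)^{2}}{5}\right) = 39 \left(\frac{3}{5} + \frac{12 \cdot 8^{2}}{5}\right) = 39 \left(\frac{3}{5} + \frac{12}{5} \cdot 64\right) = 39 \left(\frac{3}{5} + \frac{768}{5}\right) = 39 \cdot \frac{771}{5} = \frac{30069}{5}$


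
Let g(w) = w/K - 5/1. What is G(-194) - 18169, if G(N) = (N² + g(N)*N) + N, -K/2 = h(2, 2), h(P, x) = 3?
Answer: 41911/3 ≈ 13970.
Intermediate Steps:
K = -6 (K = -2*3 = -6)
g(w) = -5 - w/6 (g(w) = w/(-6) - 5/1 = w*(-⅙) - 5*1 = -w/6 - 5 = -5 - w/6)
G(N) = N + N² + N*(-5 - N/6) (G(N) = (N² + (-5 - N/6)*N) + N = (N² + N*(-5 - N/6)) + N = N + N² + N*(-5 - N/6))
G(-194) - 18169 = (⅙)*(-194)*(-24 + 5*(-194)) - 18169 = (⅙)*(-194)*(-24 - 970) - 18169 = (⅙)*(-194)*(-994) - 18169 = 96418/3 - 18169 = 41911/3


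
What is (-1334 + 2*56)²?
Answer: 1493284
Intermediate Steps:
(-1334 + 2*56)² = (-1334 + 112)² = (-1222)² = 1493284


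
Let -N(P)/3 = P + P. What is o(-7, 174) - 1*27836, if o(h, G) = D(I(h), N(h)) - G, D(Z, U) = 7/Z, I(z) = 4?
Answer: -112033/4 ≈ -28008.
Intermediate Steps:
N(P) = -6*P (N(P) = -3*(P + P) = -6*P)
o(h, G) = 7/4 - G
o(-7, 174) - 1*27836 = (7/4 - 1*174) - 1*27836 = (7/4 - 174) - 27836 = -689/4 - 27836 = -112033/4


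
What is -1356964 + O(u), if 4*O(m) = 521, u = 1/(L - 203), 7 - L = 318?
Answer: -5427335/4 ≈ -1.3568e+6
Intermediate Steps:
L = -311 (L = 7 - 1*318 = 7 - 318 = -311)
u = -1/514 (u = 1/(-311 - 203) = 1/(-514) = -1/514 ≈ -0.0019455)
O(m) = 521/4 (O(m) = (1/4)*521 = 521/4)
-1356964 + O(u) = -1356964 + 521/4 = -5427335/4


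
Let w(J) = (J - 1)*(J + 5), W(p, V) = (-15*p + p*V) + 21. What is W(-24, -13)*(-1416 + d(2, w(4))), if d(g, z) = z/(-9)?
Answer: -983367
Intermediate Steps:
W(p, V) = 21 - 15*p + V*p (W(p, V) = (-15*p + V*p) + 21 = 21 - 15*p + V*p)
w(J) = (-1 + J)*(5 + J)
d(g, z) = -z/9 (d(g, z) = z*(-⅑) = -z/9)
W(-24, -13)*(-1416 + d(2, w(4))) = (21 - 15*(-24) - 13*(-24))*(-1416 - (-5 + 4² + 4*4)/9) = (21 + 360 + 312)*(-1416 - (-5 + 16 + 16)/9) = 693*(-1416 - ⅑*27) = 693*(-1416 - 3) = 693*(-1419) = -983367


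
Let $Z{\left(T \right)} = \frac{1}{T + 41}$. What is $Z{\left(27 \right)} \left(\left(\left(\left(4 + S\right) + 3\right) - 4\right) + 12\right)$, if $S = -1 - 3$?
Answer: $\frac{11}{68} \approx 0.16176$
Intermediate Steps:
$S = -4$
$Z{\left(T \right)} = \frac{1}{41 + T}$
$Z{\left(27 \right)} \left(\left(\left(\left(4 + S\right) + 3\right) - 4\right) + 12\right) = \frac{\left(\left(\left(4 - 4\right) + 3\right) - 4\right) + 12}{41 + 27} = \frac{\left(\left(0 + 3\right) - 4\right) + 12}{68} = \frac{\left(3 - 4\right) + 12}{68} = \frac{-1 + 12}{68} = \frac{1}{68} \cdot 11 = \frac{11}{68}$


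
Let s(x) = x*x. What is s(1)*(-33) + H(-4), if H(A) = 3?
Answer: -30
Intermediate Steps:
s(x) = x²
s(1)*(-33) + H(-4) = 1²*(-33) + 3 = 1*(-33) + 3 = -33 + 3 = -30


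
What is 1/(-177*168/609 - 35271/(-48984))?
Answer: -473512/22779495 ≈ -0.020787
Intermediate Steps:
1/(-177*168/609 - 35271/(-48984)) = 1/(-29736*1/609 - 35271*(-1/48984)) = 1/(-1416/29 + 11757/16328) = 1/(-22779495/473512) = -473512/22779495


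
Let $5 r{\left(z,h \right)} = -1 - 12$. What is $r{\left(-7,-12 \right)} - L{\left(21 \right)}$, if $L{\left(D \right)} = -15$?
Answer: $\frac{62}{5} \approx 12.4$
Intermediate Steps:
$r{\left(z,h \right)} = - \frac{13}{5}$ ($r{\left(z,h \right)} = \frac{-1 - 12}{5} = \frac{1}{5} \left(-13\right) = - \frac{13}{5}$)
$r{\left(-7,-12 \right)} - L{\left(21 \right)} = - \frac{13}{5} - -15 = - \frac{13}{5} + 15 = \frac{62}{5}$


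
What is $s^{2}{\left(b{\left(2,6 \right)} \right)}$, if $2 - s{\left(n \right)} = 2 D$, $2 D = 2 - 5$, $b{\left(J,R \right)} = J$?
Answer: $25$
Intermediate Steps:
$D = - \frac{3}{2}$ ($D = \frac{2 - 5}{2} = \frac{1}{2} \left(-3\right) = - \frac{3}{2} \approx -1.5$)
$s{\left(n \right)} = 5$ ($s{\left(n \right)} = 2 - 2 \left(- \frac{3}{2}\right) = 2 - -3 = 2 + 3 = 5$)
$s^{2}{\left(b{\left(2,6 \right)} \right)} = 5^{2} = 25$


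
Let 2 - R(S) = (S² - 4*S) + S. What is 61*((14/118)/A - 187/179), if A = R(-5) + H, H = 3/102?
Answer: -871458505/13634251 ≈ -63.917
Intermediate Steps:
H = 1/34 (H = 3*(1/102) = 1/34 ≈ 0.029412)
R(S) = 2 - S² + 3*S (R(S) = 2 - ((S² - 4*S) + S) = 2 - (S² - 3*S) = 2 + (-S² + 3*S) = 2 - S² + 3*S)
A = -1291/34 (A = (2 - 1*(-5)² + 3*(-5)) + 1/34 = (2 - 1*25 - 15) + 1/34 = (2 - 25 - 15) + 1/34 = -38 + 1/34 = -1291/34 ≈ -37.971)
61*((14/118)/A - 187/179) = 61*((14/118)/(-1291/34) - 187/179) = 61*((14*(1/118))*(-34/1291) - 187*1/179) = 61*((7/59)*(-34/1291) - 187/179) = 61*(-238/76169 - 187/179) = 61*(-14286205/13634251) = -871458505/13634251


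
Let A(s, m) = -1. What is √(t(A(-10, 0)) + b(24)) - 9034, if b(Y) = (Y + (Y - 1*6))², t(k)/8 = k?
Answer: -9034 + 2*√439 ≈ -8992.1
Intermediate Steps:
t(k) = 8*k
b(Y) = (-6 + 2*Y)² (b(Y) = (Y + (Y - 6))² = (Y + (-6 + Y))² = (-6 + 2*Y)²)
√(t(A(-10, 0)) + b(24)) - 9034 = √(8*(-1) + 4*(-3 + 24)²) - 9034 = √(-8 + 4*21²) - 9034 = √(-8 + 4*441) - 9034 = √(-8 + 1764) - 9034 = √1756 - 9034 = 2*√439 - 9034 = -9034 + 2*√439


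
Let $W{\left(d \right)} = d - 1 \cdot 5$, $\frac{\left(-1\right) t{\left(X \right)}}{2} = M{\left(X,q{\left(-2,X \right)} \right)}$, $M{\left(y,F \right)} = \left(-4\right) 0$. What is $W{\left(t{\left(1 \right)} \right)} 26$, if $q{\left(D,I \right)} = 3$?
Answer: $-130$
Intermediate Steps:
$M{\left(y,F \right)} = 0$
$t{\left(X \right)} = 0$ ($t{\left(X \right)} = \left(-2\right) 0 = 0$)
$W{\left(d \right)} = -5 + d$ ($W{\left(d \right)} = d - 5 = -5 + d$)
$W{\left(t{\left(1 \right)} \right)} 26 = \left(-5 + 0\right) 26 = \left(-5\right) 26 = -130$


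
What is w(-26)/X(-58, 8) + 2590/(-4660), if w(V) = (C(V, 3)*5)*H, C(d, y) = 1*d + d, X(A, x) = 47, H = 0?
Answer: -259/466 ≈ -0.55579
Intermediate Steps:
C(d, y) = 2*d (C(d, y) = d + d = 2*d)
w(V) = 0 (w(V) = ((2*V)*5)*0 = (10*V)*0 = 0)
w(-26)/X(-58, 8) + 2590/(-4660) = 0/47 + 2590/(-4660) = 0*(1/47) + 2590*(-1/4660) = 0 - 259/466 = -259/466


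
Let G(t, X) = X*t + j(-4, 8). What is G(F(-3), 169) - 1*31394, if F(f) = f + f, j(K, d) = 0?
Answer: -32408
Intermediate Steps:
F(f) = 2*f
G(t, X) = X*t (G(t, X) = X*t + 0 = X*t)
G(F(-3), 169) - 1*31394 = 169*(2*(-3)) - 1*31394 = 169*(-6) - 31394 = -1014 - 31394 = -32408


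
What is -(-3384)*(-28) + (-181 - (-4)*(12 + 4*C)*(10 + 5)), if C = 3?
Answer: -93493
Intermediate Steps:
-(-3384)*(-28) + (-181 - (-4)*(12 + 4*C)*(10 + 5)) = -(-3384)*(-28) + (-181 - (-4)*(12 + 4*3)*(10 + 5)) = -423*224 + (-181 - (-4)*(12 + 12)*15) = -94752 + (-181 - (-4)*24*15) = -94752 + (-181 - (-4)*360) = -94752 + (-181 - 1*(-1440)) = -94752 + (-181 + 1440) = -94752 + 1259 = -93493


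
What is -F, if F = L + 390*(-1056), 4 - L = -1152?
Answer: 410684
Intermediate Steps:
L = 1156 (L = 4 - 1*(-1152) = 4 + 1152 = 1156)
F = -410684 (F = 1156 + 390*(-1056) = 1156 - 411840 = -410684)
-F = -1*(-410684) = 410684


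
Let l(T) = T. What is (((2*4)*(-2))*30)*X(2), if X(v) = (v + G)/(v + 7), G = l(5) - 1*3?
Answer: -640/3 ≈ -213.33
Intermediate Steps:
G = 2 (G = 5 - 1*3 = 5 - 3 = 2)
X(v) = (2 + v)/(7 + v) (X(v) = (v + 2)/(v + 7) = (2 + v)/(7 + v))
(((2*4)*(-2))*30)*X(2) = (((2*4)*(-2))*30)*((2 + 2)/(7 + 2)) = ((8*(-2))*30)*(4/9) = (-16*30)*((⅑)*4) = -480*4/9 = -640/3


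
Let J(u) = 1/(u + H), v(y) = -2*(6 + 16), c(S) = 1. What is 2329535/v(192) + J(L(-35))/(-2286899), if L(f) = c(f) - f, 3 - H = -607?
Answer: -1720753837614717/32501408588 ≈ -52944.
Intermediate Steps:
H = 610 (H = 3 - 1*(-607) = 3 + 607 = 610)
v(y) = -44 (v(y) = -2*22 = -44)
L(f) = 1 - f
J(u) = 1/(610 + u) (J(u) = 1/(u + 610) = 1/(610 + u))
2329535/v(192) + J(L(-35))/(-2286899) = 2329535/(-44) + 1/((610 + (1 - 1*(-35)))*(-2286899)) = 2329535*(-1/44) - 1/2286899/(610 + (1 + 35)) = -2329535/44 - 1/2286899/(610 + 36) = -2329535/44 - 1/2286899/646 = -2329535/44 + (1/646)*(-1/2286899) = -2329535/44 - 1/1477336754 = -1720753837614717/32501408588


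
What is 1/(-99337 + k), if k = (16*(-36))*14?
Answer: -1/107401 ≈ -9.3109e-6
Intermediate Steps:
k = -8064 (k = -576*14 = -8064)
1/(-99337 + k) = 1/(-99337 - 8064) = 1/(-107401) = -1/107401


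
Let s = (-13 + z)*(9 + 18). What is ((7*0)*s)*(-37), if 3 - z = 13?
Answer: 0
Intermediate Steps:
z = -10 (z = 3 - 1*13 = 3 - 13 = -10)
s = -621 (s = (-13 - 10)*(9 + 18) = -23*27 = -621)
((7*0)*s)*(-37) = ((7*0)*(-621))*(-37) = (0*(-621))*(-37) = 0*(-37) = 0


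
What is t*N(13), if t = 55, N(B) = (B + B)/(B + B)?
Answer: 55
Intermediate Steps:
N(B) = 1 (N(B) = (2*B)/((2*B)) = (2*B)*(1/(2*B)) = 1)
t*N(13) = 55*1 = 55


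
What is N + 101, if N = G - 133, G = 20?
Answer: -12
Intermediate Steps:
N = -113 (N = 20 - 133 = -113)
N + 101 = -113 + 101 = -12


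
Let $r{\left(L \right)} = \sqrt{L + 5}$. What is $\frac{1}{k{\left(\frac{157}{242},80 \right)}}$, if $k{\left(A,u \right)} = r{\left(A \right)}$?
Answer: $\frac{11 \sqrt{2734}}{1367} \approx 0.42075$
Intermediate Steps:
$r{\left(L \right)} = \sqrt{5 + L}$
$k{\left(A,u \right)} = \sqrt{5 + A}$
$\frac{1}{k{\left(\frac{157}{242},80 \right)}} = \frac{1}{\sqrt{5 + \frac{157}{242}}} = \frac{1}{\sqrt{\frac{1367}{242}}} = \frac{1}{\frac{1}{22} \sqrt{2734}} = \frac{11 \sqrt{2734}}{1367}$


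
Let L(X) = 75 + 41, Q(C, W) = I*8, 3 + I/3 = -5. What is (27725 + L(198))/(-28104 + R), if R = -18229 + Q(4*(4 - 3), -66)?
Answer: -27841/46525 ≈ -0.59841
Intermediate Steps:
I = -24 (I = -9 + 3*(-5) = -9 - 15 = -24)
Q(C, W) = -192 (Q(C, W) = -24*8 = -192)
L(X) = 116
R = -18421 (R = -18229 - 192 = -18421)
(27725 + L(198))/(-28104 + R) = (27725 + 116)/(-28104 - 18421) = 27841/(-46525) = 27841*(-1/46525) = -27841/46525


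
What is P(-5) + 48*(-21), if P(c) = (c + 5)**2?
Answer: -1008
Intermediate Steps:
P(c) = (5 + c)**2
P(-5) + 48*(-21) = (5 - 5)**2 + 48*(-21) = 0**2 - 1008 = 0 - 1008 = -1008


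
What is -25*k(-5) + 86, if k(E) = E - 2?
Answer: 261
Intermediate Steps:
k(E) = -2 + E
-25*k(-5) + 86 = -25*(-2 - 5) + 86 = -25*(-7) + 86 = 175 + 86 = 261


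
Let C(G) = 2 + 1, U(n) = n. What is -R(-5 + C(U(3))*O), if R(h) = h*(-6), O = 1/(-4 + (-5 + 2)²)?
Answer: -132/5 ≈ -26.400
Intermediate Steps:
C(G) = 3
O = ⅕ (O = 1/(-4 + (-3)²) = 1/(-4 + 9) = 1/5 = ⅕ ≈ 0.20000)
R(h) = -6*h
-R(-5 + C(U(3))*O) = -(-6)*(-5 + 3*(⅕)) = -(-6)*(-5 + ⅗) = -(-6)*(-22)/5 = -1*132/5 = -132/5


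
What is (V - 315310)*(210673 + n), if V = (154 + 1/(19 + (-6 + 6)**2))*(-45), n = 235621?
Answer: -2732481875870/19 ≈ -1.4381e+11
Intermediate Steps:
V = -131715/19 (V = (154 + 1/(19 + 0**2))*(-45) = (154 + 1/(19 + 0))*(-45) = (154 + 1/19)*(-45) = (2927/19)*(-45) = -131715/19 ≈ -6932.4)
(V - 315310)*(210673 + n) = (-131715/19 - 315310)*(210673 + 235621) = -6122605/19*446294 = -2732481875870/19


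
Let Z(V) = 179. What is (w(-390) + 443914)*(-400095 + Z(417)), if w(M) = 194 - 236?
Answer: -177511514752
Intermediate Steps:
w(M) = -42
(w(-390) + 443914)*(-400095 + Z(417)) = (-42 + 443914)*(-400095 + 179) = 443872*(-399916) = -177511514752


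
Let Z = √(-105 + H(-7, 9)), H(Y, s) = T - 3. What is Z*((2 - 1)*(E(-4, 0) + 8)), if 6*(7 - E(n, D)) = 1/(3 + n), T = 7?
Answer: 91*I*√101/6 ≈ 152.42*I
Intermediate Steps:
E(n, D) = 7 - 1/(6*(3 + n))
H(Y, s) = 4 (H(Y, s) = 7 - 3 = 4)
Z = I*√101 (Z = √(-105 + 4) = √(-101) = I*√101 ≈ 10.05*I)
Z*((2 - 1)*(E(-4, 0) + 8)) = (I*√101)*((2 - 1)*((125 + 42*(-4))/(6*(3 - 4)) + 8)) = (I*√101)*(1*((⅙)*(125 - 168)/(-1) + 8)) = (I*√101)*(1*((⅙)*(-1)*(-43) + 8)) = (I*√101)*(1*(43/6 + 8)) = (I*√101)*(1*(91/6)) = (I*√101)*(91/6) = 91*I*√101/6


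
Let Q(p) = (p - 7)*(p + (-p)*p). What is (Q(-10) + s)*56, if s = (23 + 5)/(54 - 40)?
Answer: 104832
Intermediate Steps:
Q(p) = (-7 + p)*(p - p**2)
s = 2 (s = 28/14 = 28*(1/14) = 2)
(Q(-10) + s)*56 = (-10*(-7 - 1*(-10)**2 + 8*(-10)) + 2)*56 = (-10*(-7 - 1*100 - 80) + 2)*56 = (-10*(-7 - 100 - 80) + 2)*56 = (-10*(-187) + 2)*56 = (1870 + 2)*56 = 1872*56 = 104832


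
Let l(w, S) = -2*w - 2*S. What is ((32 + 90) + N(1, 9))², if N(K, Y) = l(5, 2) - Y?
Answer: 9801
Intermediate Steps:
l(w, S) = -2*S - 2*w
N(K, Y) = -14 - Y (N(K, Y) = (-2*2 - 2*5) - Y = (-4 - 10) - Y = -14 - Y)
((32 + 90) + N(1, 9))² = ((32 + 90) + (-14 - 1*9))² = (122 + (-14 - 9))² = (122 - 23)² = 99² = 9801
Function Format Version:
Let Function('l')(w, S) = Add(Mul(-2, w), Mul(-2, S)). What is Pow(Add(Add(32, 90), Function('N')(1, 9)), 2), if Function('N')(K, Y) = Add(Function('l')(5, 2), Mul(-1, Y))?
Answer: 9801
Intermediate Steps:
Function('l')(w, S) = Add(Mul(-2, S), Mul(-2, w))
Function('N')(K, Y) = Add(-14, Mul(-1, Y)) (Function('N')(K, Y) = Add(Add(Mul(-2, 2), Mul(-2, 5)), Mul(-1, Y)) = Add(Add(-4, -10), Mul(-1, Y)) = Add(-14, Mul(-1, Y)))
Pow(Add(Add(32, 90), Function('N')(1, 9)), 2) = Pow(Add(Add(32, 90), Add(-14, Mul(-1, 9))), 2) = Pow(Add(122, Add(-14, -9)), 2) = Pow(Add(122, -23), 2) = Pow(99, 2) = 9801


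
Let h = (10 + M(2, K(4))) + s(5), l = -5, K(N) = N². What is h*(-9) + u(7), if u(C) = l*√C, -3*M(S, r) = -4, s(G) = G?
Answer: -147 - 5*√7 ≈ -160.23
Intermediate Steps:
M(S, r) = 4/3 (M(S, r) = -⅓*(-4) = 4/3)
h = 49/3 (h = (10 + 4/3) + 5 = 34/3 + 5 = 49/3 ≈ 16.333)
u(C) = -5*√C
h*(-9) + u(7) = (49/3)*(-9) - 5*√7 = -147 - 5*√7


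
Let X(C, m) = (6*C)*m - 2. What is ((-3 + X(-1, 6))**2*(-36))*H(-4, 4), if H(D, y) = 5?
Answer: -302580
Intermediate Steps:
X(C, m) = -2 + 6*C*m (X(C, m) = 6*C*m - 2 = -2 + 6*C*m)
((-3 + X(-1, 6))**2*(-36))*H(-4, 4) = ((-3 + (-2 + 6*(-1)*6))**2*(-36))*5 = ((-3 + (-2 - 36))**2*(-36))*5 = ((-3 - 38)**2*(-36))*5 = ((-41)**2*(-36))*5 = (1681*(-36))*5 = -60516*5 = -302580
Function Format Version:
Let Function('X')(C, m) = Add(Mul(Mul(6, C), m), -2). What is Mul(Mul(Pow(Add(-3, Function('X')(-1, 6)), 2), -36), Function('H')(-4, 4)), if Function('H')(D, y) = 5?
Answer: -302580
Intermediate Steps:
Function('X')(C, m) = Add(-2, Mul(6, C, m)) (Function('X')(C, m) = Add(Mul(6, C, m), -2) = Add(-2, Mul(6, C, m)))
Mul(Mul(Pow(Add(-3, Function('X')(-1, 6)), 2), -36), Function('H')(-4, 4)) = Mul(Mul(Pow(Add(-3, Add(-2, Mul(6, -1, 6))), 2), -36), 5) = Mul(Mul(Pow(Add(-3, Add(-2, -36)), 2), -36), 5) = Mul(Mul(Pow(Add(-3, -38), 2), -36), 5) = Mul(Mul(Pow(-41, 2), -36), 5) = Mul(Mul(1681, -36), 5) = Mul(-60516, 5) = -302580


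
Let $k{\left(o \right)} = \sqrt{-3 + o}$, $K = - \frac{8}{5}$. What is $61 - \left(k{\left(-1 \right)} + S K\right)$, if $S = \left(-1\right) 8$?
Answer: $\frac{241}{5} - 2 i \approx 48.2 - 2.0 i$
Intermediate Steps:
$K = - \frac{8}{5}$ ($K = \left(-8\right) \frac{1}{5} = - \frac{8}{5} \approx -1.6$)
$S = -8$
$61 - \left(k{\left(-1 \right)} + S K\right) = 61 - \left(\sqrt{-3 - 1} - - \frac{64}{5}\right) = 61 - \left(\sqrt{-4} + \frac{64}{5}\right) = 61 - \left(2 i + \frac{64}{5}\right) = 61 - \left(\frac{64}{5} + 2 i\right) = \frac{241}{5} - 2 i$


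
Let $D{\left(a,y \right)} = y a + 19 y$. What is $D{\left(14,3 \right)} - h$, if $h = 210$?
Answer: $-111$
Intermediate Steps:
$D{\left(a,y \right)} = 19 y + a y$ ($D{\left(a,y \right)} = a y + 19 y = 19 y + a y$)
$D{\left(14,3 \right)} - h = 3 \left(19 + 14\right) - 210 = 3 \cdot 33 - 210 = 99 - 210 = -111$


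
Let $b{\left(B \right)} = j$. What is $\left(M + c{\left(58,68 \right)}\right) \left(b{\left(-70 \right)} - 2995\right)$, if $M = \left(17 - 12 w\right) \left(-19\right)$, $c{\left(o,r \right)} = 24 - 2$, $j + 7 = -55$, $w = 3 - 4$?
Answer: $1617153$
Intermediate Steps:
$w = -1$
$j = -62$ ($j = -7 - 55 = -62$)
$c{\left(o,r \right)} = 22$
$M = -551$ ($M = \left(17 - -12\right) \left(-19\right) = \left(17 + 12\right) \left(-19\right) = 29 \left(-19\right) = -551$)
$b{\left(B \right)} = -62$
$\left(M + c{\left(58,68 \right)}\right) \left(b{\left(-70 \right)} - 2995\right) = \left(-551 + 22\right) \left(-62 - 2995\right) = \left(-529\right) \left(-3057\right) = 1617153$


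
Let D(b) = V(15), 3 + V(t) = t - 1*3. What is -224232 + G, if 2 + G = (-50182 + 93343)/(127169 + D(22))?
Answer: -28517588491/127178 ≈ -2.2423e+5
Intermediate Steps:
V(t) = -6 + t (V(t) = -3 + (t - 1*3) = -3 + (t - 3) = -3 + (-3 + t) = -6 + t)
D(b) = 9 (D(b) = -6 + 15 = 9)
G = -211195/127178 (G = -2 + (-50182 + 93343)/(127169 + 9) = -2 + 43161/127178 = -211195/127178 ≈ -1.6606)
-224232 + G = -224232 - 211195/127178 = -28517588491/127178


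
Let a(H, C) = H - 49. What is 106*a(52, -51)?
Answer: 318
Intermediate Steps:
a(H, C) = -49 + H
106*a(52, -51) = 106*(-49 + 52) = 106*3 = 318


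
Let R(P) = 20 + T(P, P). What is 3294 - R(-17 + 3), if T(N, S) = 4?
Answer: 3270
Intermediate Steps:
R(P) = 24 (R(P) = 20 + 4 = 24)
3294 - R(-17 + 3) = 3294 - 1*24 = 3294 - 24 = 3270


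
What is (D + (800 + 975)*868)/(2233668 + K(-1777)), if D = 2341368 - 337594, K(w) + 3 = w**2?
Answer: 1772237/2695697 ≈ 0.65743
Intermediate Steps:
K(w) = -3 + w**2
D = 2003774
(D + (800 + 975)*868)/(2233668 + K(-1777)) = (2003774 + (800 + 975)*868)/(2233668 + (-3 + (-1777)**2)) = (2003774 + 1775*868)/(2233668 + (-3 + 3157729)) = (2003774 + 1540700)/(2233668 + 3157726) = 3544474/5391394 = 3544474*(1/5391394) = 1772237/2695697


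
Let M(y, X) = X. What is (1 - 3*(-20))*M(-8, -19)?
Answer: -1159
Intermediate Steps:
(1 - 3*(-20))*M(-8, -19) = (1 - 3*(-20))*(-19) = (1 + 60)*(-19) = 61*(-19) = -1159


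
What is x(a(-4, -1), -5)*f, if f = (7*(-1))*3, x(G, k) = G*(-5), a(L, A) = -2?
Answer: -210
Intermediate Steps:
x(G, k) = -5*G
f = -21 (f = -7*3 = -21)
x(a(-4, -1), -5)*f = -5*(-2)*(-21) = 10*(-21) = -210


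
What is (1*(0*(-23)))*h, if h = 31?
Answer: 0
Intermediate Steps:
(1*(0*(-23)))*h = (1*(0*(-23)))*31 = (1*0)*31 = 0*31 = 0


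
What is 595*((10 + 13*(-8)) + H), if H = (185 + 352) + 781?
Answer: 728280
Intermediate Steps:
H = 1318 (H = 537 + 781 = 1318)
595*((10 + 13*(-8)) + H) = 595*((10 + 13*(-8)) + 1318) = 595*((10 - 104) + 1318) = 595*(-94 + 1318) = 595*1224 = 728280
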